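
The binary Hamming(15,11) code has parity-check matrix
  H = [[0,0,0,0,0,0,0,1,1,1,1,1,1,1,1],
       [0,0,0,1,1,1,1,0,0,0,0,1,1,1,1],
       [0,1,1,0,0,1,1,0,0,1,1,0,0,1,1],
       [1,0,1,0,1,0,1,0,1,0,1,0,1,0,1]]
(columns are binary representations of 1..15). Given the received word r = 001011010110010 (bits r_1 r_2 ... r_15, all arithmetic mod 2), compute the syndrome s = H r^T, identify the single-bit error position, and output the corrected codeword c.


s = (0, 1, 1, 1)^T, error position = 7, corrected codeword c = 001011110110010

Compute s = H r^T mod 2 one row at a time:
  s_1 = 1 + 0 + 1 + 1 + 0 + 0 + 1 + 0 = 4 ≡ 0 (mod 2).
  s_2 = 0 + 1 + 1 + 0 + 0 + 0 + 1 + 0 = 3 ≡ 1 (mod 2).
  s_3 = 0 + 1 + 1 + 0 + 1 + 1 + 1 + 0 = 5 ≡ 1 (mod 2).
  s_4 = 0 + 1 + 1 + 0 + 0 + 1 + 0 + 0 = 3 ≡ 1 (mod 2).
s = (0, 1, 1, 1)^T — this equals column 7 of H (binary 0111), so error is at position 7.
Correct: flip bit 7 of r = 001011010110010 to get c = 001011110110010.


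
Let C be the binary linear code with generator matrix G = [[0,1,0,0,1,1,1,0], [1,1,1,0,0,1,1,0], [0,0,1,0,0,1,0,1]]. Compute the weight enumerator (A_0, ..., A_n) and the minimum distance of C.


Weight distribution: A_0 = 1, A_3 = 2, A_4 = 3, A_5 = 2. Minimum distance d = 3.

Enumerate all 2^3 = 8 messages m ∈ F_2^3.
For each, compute codeword c = mG in F_2^8, then tally its weight.
  m = 000 → c = 00000000, weight = 0.
  m = 100 → c = 01001110, weight = 4.
  m = 010 → c = 11100110, weight = 5.
  m = 110 → c = 10101000, weight = 3.
  m = 001 → c = 00100101, weight = 3.
  m = 101 → c = 01101011, weight = 5.
  m = 011 → c = 11000011, weight = 4.
  m = 111 → c = 10001101, weight = 4.
Tally weights:
  weight 0: 1 codewords.
  weight 3: 2 codewords.
  weight 4: 3 codewords.
  weight 5: 2 codewords.
Minimum distance d = smallest w > 0 with A_w > 0 = 3.
Sanity: Σ A_w = 8 = 2^3 = 8 ✓.


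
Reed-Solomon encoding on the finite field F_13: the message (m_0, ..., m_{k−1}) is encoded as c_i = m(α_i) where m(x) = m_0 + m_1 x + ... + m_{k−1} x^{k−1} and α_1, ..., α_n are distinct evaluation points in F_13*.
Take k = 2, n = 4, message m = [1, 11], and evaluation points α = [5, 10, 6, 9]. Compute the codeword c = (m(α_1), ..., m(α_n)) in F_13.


c = [4, 7, 2, 9]

Message polynomial: m(x) = 1 + 11·x (mod 13).
For each evaluation point α_i, compute m(α_i) mod 13:
  α_1 = 5: Horner steps 11 → 4, so m(5) = 4.
  α_2 = 10: Horner steps 11 → 7, so m(10) = 7.
  α_3 = 6: Horner steps 11 → 2, so m(6) = 2.
  α_4 = 9: Horner steps 11 → 9, so m(9) = 9.
Codeword c = [4, 7, 2, 9] ∈ F_13^4.


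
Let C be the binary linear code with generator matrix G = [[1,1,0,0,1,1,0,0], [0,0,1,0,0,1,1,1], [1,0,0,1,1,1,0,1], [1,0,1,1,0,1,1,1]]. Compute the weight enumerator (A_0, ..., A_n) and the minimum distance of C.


Weight distribution: A_0 = 1, A_2 = 1, A_3 = 4, A_4 = 3, A_5 = 4, A_6 = 3. Minimum distance d = 2.

Enumerate all 2^4 = 16 messages m ∈ F_2^4.
For each, compute codeword c = mG in F_2^8, then tally its weight.
  m = 0000 → c = 00000000, weight = 0.
  m = 1000 → c = 11001100, weight = 4.
  m = 0100 → c = 00100111, weight = 4.
  m = 1100 → c = 11101011, weight = 6.
  m = 0010 → c = 10011101, weight = 5.
  m = 1010 → c = 01010001, weight = 3.
  m = 0110 → c = 10111010, weight = 5.
  m = 1110 → c = 01110110, weight = 5.
  m = 0001 → c = 10110111, weight = 6.
  m = 1001 → c = 01111011, weight = 6.
  m = 0101 → c = 10010000, weight = 2.
  m = 1101 → c = 01011100, weight = 4.
  m = 0011 → c = 00101010, weight = 3.
  m = 1011 → c = 11100110, weight = 5.
  m = 0111 → c = 00001101, weight = 3.
  m = 1111 → c = 11000001, weight = 3.
Tally weights:
  weight 0: 1 codewords.
  weight 2: 1 codewords.
  weight 3: 4 codewords.
  weight 4: 3 codewords.
  weight 5: 4 codewords.
  weight 6: 3 codewords.
Minimum distance d = smallest w > 0 with A_w > 0 = 2.
Sanity: Σ A_w = 16 = 2^4 = 16 ✓.


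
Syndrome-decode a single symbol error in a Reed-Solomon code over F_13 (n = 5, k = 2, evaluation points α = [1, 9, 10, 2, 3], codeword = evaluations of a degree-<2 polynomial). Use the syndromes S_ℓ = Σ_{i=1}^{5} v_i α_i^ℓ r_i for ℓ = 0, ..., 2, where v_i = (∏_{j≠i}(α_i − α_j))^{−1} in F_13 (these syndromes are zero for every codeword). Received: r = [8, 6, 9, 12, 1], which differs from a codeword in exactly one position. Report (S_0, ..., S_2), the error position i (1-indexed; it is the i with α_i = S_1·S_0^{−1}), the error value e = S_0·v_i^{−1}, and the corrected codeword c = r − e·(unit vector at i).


S = (3, 6, 12), error at position 4, error magnitude e = 1, c = [8, 6, 9, 11, 1].

Step 1: column multipliers v_i = (∏_{j≠i}(α_i − α_j))^{−1} mod 13.
  i = 1 (α = 1): (1−9)(1−10)(1−2)(1−3) = (−8)·(−9)·(−1)·(−2) = 144 ≡ 1, so v_1 = 1^{−1} = 1 (mod 13).
  i = 2 (α = 9): (9−1)(9−10)(9−2)(9−3) = 8·(−1)·7·6 = −336 ≡ 2, so v_2 = 2^{−1} = 7 (mod 13).
  i = 3 (α = 10): (10−1)(10−9)(10−2)(10−3) = 9·1·8·7 = 504 ≡ 10, so v_3 = 10^{−1} = 4 (mod 13).
  i = 4 (α = 2): (2−1)(2−9)(2−10)(2−3) = 1·(−7)·(−8)·(−1) = −56 ≡ 9, so v_4 = 9^{−1} = 3 (mod 13).
  i = 5 (α = 3): (3−1)(3−9)(3−10)(3−2) = 2·(−6)·(−7)·1 = 84 ≡ 6, so v_5 = 6^{−1} = 11 (mod 13).
  v = [1, 7, 4, 3, 11].
Step 2: syndromes of r = [8, 6, 9, 12, 1] (all sums mod 13).
  S_0 = Σ v_i r_i = 1·8 + 7·6 + 4·9 + 3·12 + 11·1 = 133 ≡ 3.
  S_1 = Σ v_i α_i r_i = 1·1·8 + 7·9·6 + 4·10·9 + 3·2·12 + 11·3·1 = 851 ≡ 6.
  α_i^2 mod 13 = [1, 3, 9, 4, 9].
  S_2 = Σ v_i α_i^2 r_i = 1·1·8 + 7·3·6 + 4·9·9 + 3·4·12 + 11·9·1 = 701 ≡ 12.
  S = (3, 6, 12) ≠ 0, so r is not a codeword (an error is present).
Step 3: locate the error. For a single error e at position i, S_ℓ = v_i·e·α_i^ℓ, so α_err = S_1/S_0.
  S_0^{−1} = 3^{−1} = 9 (mod 13), so α_err = 6·9 = 54 ≡ 2 = α_4. Error position i = 4.
  Consistency check: S_2/S_1 = 12·11 = 132 ≡ 2 = α_err ✓ (single-error assumption holds).
Step 4: error magnitude e = S_0/v_4 = S_0·∏_{j≠4}(α_4 − α_j) = 3·9 = 27 ≡ 1 (mod 13).
Step 5: correct position 4: c_4 = r_4 − e = 12 − 1 ≡ 11 (mod 13). Hence c = [8, 6, 9, 11, 1].
  Check: interpolating c through the α_i gives m(x) = 5 + 3·x (degree < 2) with m(α_i) = c_i for every i, so c is indeed a codeword.


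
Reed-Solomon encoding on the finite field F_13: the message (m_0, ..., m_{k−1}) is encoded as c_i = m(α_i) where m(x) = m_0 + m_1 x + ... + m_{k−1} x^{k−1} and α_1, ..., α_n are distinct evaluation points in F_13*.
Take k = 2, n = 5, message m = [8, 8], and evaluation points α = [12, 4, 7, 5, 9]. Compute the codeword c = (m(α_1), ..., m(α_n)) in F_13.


c = [0, 1, 12, 9, 2]

Message polynomial: m(x) = 8 + 8·x (mod 13).
For each evaluation point α_i, compute m(α_i) mod 13:
  α_1 = 12: Horner steps 8 → 0, so m(12) = 0.
  α_2 = 4: Horner steps 8 → 1, so m(4) = 1.
  α_3 = 7: Horner steps 8 → 12, so m(7) = 12.
  α_4 = 5: Horner steps 8 → 9, so m(5) = 9.
  α_5 = 9: Horner steps 8 → 2, so m(9) = 2.
Codeword c = [0, 1, 12, 9, 2] ∈ F_13^5.


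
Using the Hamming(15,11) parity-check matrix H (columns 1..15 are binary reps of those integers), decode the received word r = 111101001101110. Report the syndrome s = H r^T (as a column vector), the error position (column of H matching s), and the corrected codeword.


s = (1, 1, 1, 0)^T, error position = 14, corrected codeword c = 111101001101100

Compute s = H r^T mod 2 one row at a time:
  s_1 = 0 + 1 + 1 + 0 + 1 + 1 + 1 + 0 = 5 ≡ 1 (mod 2).
  s_2 = 1 + 0 + 1 + 0 + 1 + 1 + 1 + 0 = 5 ≡ 1 (mod 2).
  s_3 = 1 + 1 + 1 + 0 + 1 + 0 + 1 + 0 = 5 ≡ 1 (mod 2).
  s_4 = 1 + 1 + 0 + 0 + 1 + 0 + 1 + 0 = 4 ≡ 0 (mod 2).
s = (1, 1, 1, 0)^T — this equals column 14 of H (binary 1110), so error is at position 14.
Correct: flip bit 14 of r = 111101001101110 to get c = 111101001101100.


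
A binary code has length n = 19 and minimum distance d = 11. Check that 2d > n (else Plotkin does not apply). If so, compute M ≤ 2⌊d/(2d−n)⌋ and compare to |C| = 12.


Plotkin bound M ≤ 6; given |C| = 12 > bound (violated).

Check applicability: 2d = 22, n = 19.
2d − n = 3 > 0, so Plotkin applies.
Compute d/(2d−n) = 11/3 ≈ 3.6667.
⌊d/(2d−n)⌋ = 3.
Plotkin bound: M ≤ 2·3 = 6.
Given |C| = 12, check: VIOLATED.
This |C| is above the Plotkin bound, so no binary code with n = 19, d = 11 and 12 codewords exists.


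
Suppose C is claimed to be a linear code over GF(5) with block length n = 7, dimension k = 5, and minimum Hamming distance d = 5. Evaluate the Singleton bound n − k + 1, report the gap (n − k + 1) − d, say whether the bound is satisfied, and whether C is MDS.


Singleton RHS = n − k + 1 = 3, slack = -2, bound violated (no such code; not MDS).

Singleton bound: d ≤ n − k + 1.
Here n = 7, k = 5, so n − k + 1 = 3.
Given d = 5, check d ≤ 3: NO.
Slack = (n − k + 1) − d = -2.
The slack is negative: d = 5 exceeds n − k + 1 = 3 by 2, so the Singleton bound is violated and no linear [7, 5, 5]_5 code can exist. In particular it is not MDS (MDS requires d = n − k + 1 exactly).
Description: the claimed parameters are [7, 5, 5]_5; such a code would be impossible (violates the Singleton bound).


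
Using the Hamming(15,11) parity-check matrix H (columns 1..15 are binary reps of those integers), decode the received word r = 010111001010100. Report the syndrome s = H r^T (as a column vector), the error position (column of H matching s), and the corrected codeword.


s = (1, 0, 1, 0)^T, error position = 10, corrected codeword c = 010111001110100

Compute s = H r^T mod 2 one row at a time:
  s_1 = 0 + 1 + 0 + 1 + 0 + 1 + 0 + 0 = 3 ≡ 1 (mod 2).
  s_2 = 1 + 1 + 1 + 0 + 0 + 1 + 0 + 0 = 4 ≡ 0 (mod 2).
  s_3 = 1 + 0 + 1 + 0 + 0 + 1 + 0 + 0 = 3 ≡ 1 (mod 2).
  s_4 = 0 + 0 + 1 + 0 + 1 + 1 + 1 + 0 = 4 ≡ 0 (mod 2).
s = (1, 0, 1, 0)^T — this equals column 10 of H (binary 1010), so error is at position 10.
Correct: flip bit 10 of r = 010111001010100 to get c = 010111001110100.


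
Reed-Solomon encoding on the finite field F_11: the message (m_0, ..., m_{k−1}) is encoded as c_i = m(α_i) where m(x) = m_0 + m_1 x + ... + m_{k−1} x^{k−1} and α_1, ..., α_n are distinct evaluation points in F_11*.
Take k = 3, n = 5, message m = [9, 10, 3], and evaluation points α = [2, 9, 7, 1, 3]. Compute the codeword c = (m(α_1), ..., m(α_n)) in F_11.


c = [8, 1, 6, 0, 0]

Message polynomial: m(x) = 9 + 10·x + 3·x^2 (mod 11).
For each evaluation point α_i, compute m(α_i) mod 11:
  α_1 = 2: Horner steps 3 → 5 → 8, so m(2) = 8.
  α_2 = 9: Horner steps 3 → 4 → 1, so m(9) = 1.
  α_3 = 7: Horner steps 3 → 9 → 6, so m(7) = 6.
  α_4 = 1: Horner steps 3 → 2 → 0, so m(1) = 0.
  α_5 = 3: Horner steps 3 → 8 → 0, so m(3) = 0.
Codeword c = [8, 1, 6, 0, 0] ∈ F_11^5.


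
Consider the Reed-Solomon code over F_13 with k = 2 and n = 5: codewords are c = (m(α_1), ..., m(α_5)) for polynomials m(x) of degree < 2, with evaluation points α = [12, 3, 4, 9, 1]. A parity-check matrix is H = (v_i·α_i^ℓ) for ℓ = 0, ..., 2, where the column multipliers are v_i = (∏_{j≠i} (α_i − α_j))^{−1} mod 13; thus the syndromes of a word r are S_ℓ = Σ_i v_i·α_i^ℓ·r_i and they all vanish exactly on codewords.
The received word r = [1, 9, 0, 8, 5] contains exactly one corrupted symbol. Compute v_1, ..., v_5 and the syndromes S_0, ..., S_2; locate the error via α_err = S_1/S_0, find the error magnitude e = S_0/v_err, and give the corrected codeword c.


S = (5, 7, 2), error at position 3, error magnitude e = 2, c = [1, 9, 11, 8, 5].

Step 1: column multipliers v_i = (∏_{j≠i}(α_i − α_j))^{−1} mod 13.
  i = 1 (α = 12): (12−3)(12−4)(12−9)(12−1) = 9·8·3·11 = 2376 ≡ 10, so v_1 = 10^{−1} = 4 (mod 13).
  i = 2 (α = 3): (3−12)(3−4)(3−9)(3−1) = (−9)·(−1)·(−6)·2 = −108 ≡ 9, so v_2 = 9^{−1} = 3 (mod 13).
  i = 3 (α = 4): (4−12)(4−3)(4−9)(4−1) = (−8)·1·(−5)·3 = 120 ≡ 3, so v_3 = 3^{−1} = 9 (mod 13).
  i = 4 (α = 9): (9−12)(9−3)(9−4)(9−1) = (−3)·6·5·8 = −720 ≡ 8, so v_4 = 8^{−1} = 5 (mod 13).
  i = 5 (α = 1): (1−12)(1−3)(1−4)(1−9) = (−11)·(−2)·(−3)·(−8) = 528 ≡ 8, so v_5 = 8^{−1} = 5 (mod 13).
  v = [4, 3, 9, 5, 5].
Step 2: syndromes of r = [1, 9, 0, 8, 5] (all sums mod 13).
  S_0 = Σ v_i r_i = 4·1 + 3·9 + 9·0 + 5·8 + 5·5 = 96 ≡ 5.
  S_1 = Σ v_i α_i r_i = 4·12·1 + 3·3·9 + 9·4·0 + 5·9·8 + 5·1·5 = 514 ≡ 7.
  α_i^2 mod 13 = [1, 9, 3, 3, 1].
  S_2 = Σ v_i α_i^2 r_i = 4·1·1 + 3·9·9 + 9·3·0 + 5·3·8 + 5·1·5 = 392 ≡ 2.
  S = (5, 7, 2) ≠ 0, so r is not a codeword (an error is present).
Step 3: locate the error. For a single error e at position i, S_ℓ = v_i·e·α_i^ℓ, so α_err = S_1/S_0.
  S_0^{−1} = 5^{−1} = 8 (mod 13), so α_err = 7·8 = 56 ≡ 4 = α_3. Error position i = 3.
  Consistency check: S_2/S_1 = 2·2 = 4 ≡ 4 = α_err ✓ (single-error assumption holds).
Step 4: error magnitude e = S_0/v_3 = S_0·∏_{j≠3}(α_3 − α_j) = 5·3 = 15 ≡ 2 (mod 13).
Step 5: correct position 3: c_3 = r_3 − e = 0 − 2 ≡ 11 (mod 13). Hence c = [1, 9, 11, 8, 5].
  Check: interpolating c through the α_i gives m(x) = 3 + 2·x (degree < 2) with m(α_i) = c_i for every i, so c is indeed a codeword.


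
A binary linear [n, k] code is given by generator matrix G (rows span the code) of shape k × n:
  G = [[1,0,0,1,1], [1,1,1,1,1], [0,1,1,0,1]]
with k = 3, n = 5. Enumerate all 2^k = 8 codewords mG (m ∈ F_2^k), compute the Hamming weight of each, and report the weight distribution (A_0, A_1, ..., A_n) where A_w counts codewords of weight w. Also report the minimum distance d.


Weight distribution: A_0 = 1, A_1 = 1, A_2 = 2, A_3 = 2, A_4 = 1, A_5 = 1. Minimum distance d = 1.

Enumerate all 2^3 = 8 messages m ∈ F_2^3.
For each, compute codeword c = mG in F_2^5, then tally its weight.
  m = 000 → c = 00000, weight = 0.
  m = 100 → c = 10011, weight = 3.
  m = 010 → c = 11111, weight = 5.
  m = 110 → c = 01100, weight = 2.
  m = 001 → c = 01101, weight = 3.
  m = 101 → c = 11110, weight = 4.
  m = 011 → c = 10010, weight = 2.
  m = 111 → c = 00001, weight = 1.
Tally weights:
  weight 0: 1 codewords.
  weight 1: 1 codewords.
  weight 2: 2 codewords.
  weight 3: 2 codewords.
  weight 4: 1 codewords.
  weight 5: 1 codewords.
Minimum distance d = smallest w > 0 with A_w > 0 = 1.
Sanity: Σ A_w = 8 = 2^3 = 8 ✓.


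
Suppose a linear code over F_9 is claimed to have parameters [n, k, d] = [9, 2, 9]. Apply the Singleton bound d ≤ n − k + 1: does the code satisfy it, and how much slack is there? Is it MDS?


Singleton RHS = n − k + 1 = 8, slack = -1, bound violated (no such code; not MDS).

Singleton bound: d ≤ n − k + 1.
Here n = 9, k = 2, so n − k + 1 = 8.
Given d = 9, check d ≤ 8: NO.
Slack = (n − k + 1) − d = -1.
The slack is negative: d = 9 exceeds n − k + 1 = 8 by 1, so the Singleton bound is violated and no linear [9, 2, 9]_9 code can exist. In particular it is not MDS (MDS requires d = n − k + 1 exactly).
Description: the claimed parameters are [9, 2, 9]_9; such a code would be impossible (violates the Singleton bound).


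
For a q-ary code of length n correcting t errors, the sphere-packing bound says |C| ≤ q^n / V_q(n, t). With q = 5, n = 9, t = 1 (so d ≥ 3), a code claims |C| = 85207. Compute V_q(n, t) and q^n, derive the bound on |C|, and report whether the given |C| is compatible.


V_q(n, t) = 37, q^n = 1953125, Hamming bound = 52787, |C| = 85207 > bound (violated).

Step 1: Compute V_q(n, t) = Σ_{j=0}^1 C(n, j) (q−1)^j.
  j = 0: C(9,0)·(4)^0 = 1·1 = 1.
  j = 1: C(9,1)·(4)^1 = 9·4 = 36.
  V_q(n, t) = 1 + 36 = 37.
Step 2: q^n = 5^9 = 1953125.
Step 3: Hamming bound ⌊q^n / V_q(n,t)⌋ = ⌊1953125/37⌋ = 52787.
Step 4: Compare |C| = 85207 to 52787: violated.
The claimed |C| lies above the Hamming bound, so no 5-ary code of length 9 with d ≥ 3 can have 85207 codewords.


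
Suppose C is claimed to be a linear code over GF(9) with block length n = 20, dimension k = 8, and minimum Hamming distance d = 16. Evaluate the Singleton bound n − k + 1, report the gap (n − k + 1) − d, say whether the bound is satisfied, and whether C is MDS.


Singleton RHS = n − k + 1 = 13, slack = -3, bound violated (no such code; not MDS).

Singleton bound: d ≤ n − k + 1.
Here n = 20, k = 8, so n − k + 1 = 13.
Given d = 16, check d ≤ 13: NO.
Slack = (n − k + 1) − d = -3.
The slack is negative: d = 16 exceeds n − k + 1 = 13 by 3, so the Singleton bound is violated and no linear [20, 8, 16]_9 code can exist. In particular it is not MDS (MDS requires d = n − k + 1 exactly).
Description: the claimed parameters are [20, 8, 16]_9; such a code would be impossible (violates the Singleton bound).


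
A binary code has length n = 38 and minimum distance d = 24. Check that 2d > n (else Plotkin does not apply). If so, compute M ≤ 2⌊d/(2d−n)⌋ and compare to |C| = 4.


Plotkin bound M ≤ 4; given |C| = 4 ≤ bound (satisfied).

Check applicability: 2d = 48, n = 38.
2d − n = 10 > 0, so Plotkin applies.
Compute d/(2d−n) = 24/10 ≈ 2.4000.
⌊d/(2d−n)⌋ = 2.
Plotkin bound: M ≤ 2·2 = 4.
Given |C| = 4, check: satisfied.
This |C| is at the Plotkin bound.


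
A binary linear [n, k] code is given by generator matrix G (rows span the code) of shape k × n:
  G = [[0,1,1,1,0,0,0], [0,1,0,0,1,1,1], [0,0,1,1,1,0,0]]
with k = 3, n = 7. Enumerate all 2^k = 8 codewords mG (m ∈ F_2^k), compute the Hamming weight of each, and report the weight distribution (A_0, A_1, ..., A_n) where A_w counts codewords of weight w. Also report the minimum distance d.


Weight distribution: A_0 = 1, A_2 = 2, A_3 = 2, A_4 = 1, A_5 = 2. Minimum distance d = 2.

Enumerate all 2^3 = 8 messages m ∈ F_2^3.
For each, compute codeword c = mG in F_2^7, then tally its weight.
  m = 000 → c = 0000000, weight = 0.
  m = 100 → c = 0111000, weight = 3.
  m = 010 → c = 0100111, weight = 4.
  m = 110 → c = 0011111, weight = 5.
  m = 001 → c = 0011100, weight = 3.
  m = 101 → c = 0100100, weight = 2.
  m = 011 → c = 0111011, weight = 5.
  m = 111 → c = 0000011, weight = 2.
Tally weights:
  weight 0: 1 codewords.
  weight 2: 2 codewords.
  weight 3: 2 codewords.
  weight 4: 1 codewords.
  weight 5: 2 codewords.
Minimum distance d = smallest w > 0 with A_w > 0 = 2.
Sanity: Σ A_w = 8 = 2^3 = 8 ✓.


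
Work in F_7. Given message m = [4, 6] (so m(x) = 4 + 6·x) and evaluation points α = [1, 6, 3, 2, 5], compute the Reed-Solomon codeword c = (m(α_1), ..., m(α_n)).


c = [3, 5, 1, 2, 6]

Message polynomial: m(x) = 4 + 6·x (mod 7).
For each evaluation point α_i, compute m(α_i) mod 7:
  α_1 = 1: Horner steps 6 → 3, so m(1) = 3.
  α_2 = 6: Horner steps 6 → 5, so m(6) = 5.
  α_3 = 3: Horner steps 6 → 1, so m(3) = 1.
  α_4 = 2: Horner steps 6 → 2, so m(2) = 2.
  α_5 = 5: Horner steps 6 → 6, so m(5) = 6.
Codeword c = [3, 5, 1, 2, 6] ∈ F_7^5.


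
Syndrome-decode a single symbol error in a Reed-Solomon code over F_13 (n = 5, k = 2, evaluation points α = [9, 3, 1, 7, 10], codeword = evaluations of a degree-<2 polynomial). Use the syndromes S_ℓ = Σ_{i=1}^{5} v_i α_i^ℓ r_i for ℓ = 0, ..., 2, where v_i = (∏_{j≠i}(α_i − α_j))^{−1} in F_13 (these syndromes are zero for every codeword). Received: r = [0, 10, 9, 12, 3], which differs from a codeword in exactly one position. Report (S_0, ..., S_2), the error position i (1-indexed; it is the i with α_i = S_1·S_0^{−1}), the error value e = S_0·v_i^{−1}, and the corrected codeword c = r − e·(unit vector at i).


S = (5, 11, 6), error at position 5, error magnitude e = 9, c = [0, 10, 9, 12, 7].

Step 1: column multipliers v_i = (∏_{j≠i}(α_i − α_j))^{−1} mod 13.
  i = 1 (α = 9): (9−3)(9−1)(9−7)(9−10) = 6·8·2·(−1) = −96 ≡ 8, so v_1 = 8^{−1} = 5 (mod 13).
  i = 2 (α = 3): (3−9)(3−1)(3−7)(3−10) = (−6)·2·(−4)·(−7) = −336 ≡ 2, so v_2 = 2^{−1} = 7 (mod 13).
  i = 3 (α = 1): (1−9)(1−3)(1−7)(1−10) = (−8)·(−2)·(−6)·(−9) = 864 ≡ 6, so v_3 = 6^{−1} = 11 (mod 13).
  i = 4 (α = 7): (7−9)(7−3)(7−1)(7−10) = (−2)·4·6·(−3) = 144 ≡ 1, so v_4 = 1^{−1} = 1 (mod 13).
  i = 5 (α = 10): (10−9)(10−3)(10−1)(10−7) = 1·7·9·3 = 189 ≡ 7, so v_5 = 7^{−1} = 2 (mod 13).
  v = [5, 7, 11, 1, 2].
Step 2: syndromes of r = [0, 10, 9, 12, 3] (all sums mod 13).
  S_0 = Σ v_i r_i = 5·0 + 7·10 + 11·9 + 1·12 + 2·3 = 187 ≡ 5.
  S_1 = Σ v_i α_i r_i = 5·9·0 + 7·3·10 + 11·1·9 + 1·7·12 + 2·10·3 = 453 ≡ 11.
  α_i^2 mod 13 = [3, 9, 1, 10, 9].
  S_2 = Σ v_i α_i^2 r_i = 5·3·0 + 7·9·10 + 11·1·9 + 1·10·12 + 2·9·3 = 903 ≡ 6.
  S = (5, 11, 6) ≠ 0, so r is not a codeword (an error is present).
Step 3: locate the error. For a single error e at position i, S_ℓ = v_i·e·α_i^ℓ, so α_err = S_1/S_0.
  S_0^{−1} = 5^{−1} = 8 (mod 13), so α_err = 11·8 = 88 ≡ 10 = α_5. Error position i = 5.
  Consistency check: S_2/S_1 = 6·6 = 36 ≡ 10 = α_err ✓ (single-error assumption holds).
Step 4: error magnitude e = S_0/v_5 = S_0·∏_{j≠5}(α_5 − α_j) = 5·7 = 35 ≡ 9 (mod 13).
Step 5: correct position 5: c_5 = r_5 − e = 3 − 9 ≡ 7 (mod 13). Hence c = [0, 10, 9, 12, 7].
  Check: interpolating c through the α_i gives m(x) = 2 + 7·x (degree < 2) with m(α_i) = c_i for every i, so c is indeed a codeword.


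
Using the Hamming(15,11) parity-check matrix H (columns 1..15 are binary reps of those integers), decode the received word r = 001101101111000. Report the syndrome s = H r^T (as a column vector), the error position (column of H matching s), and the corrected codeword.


s = (0, 0, 1, 0)^T, error position = 2, corrected codeword c = 011101101111000

Compute s = H r^T mod 2 one row at a time:
  s_1 = 0 + 1 + 1 + 1 + 1 + 0 + 0 + 0 = 4 ≡ 0 (mod 2).
  s_2 = 1 + 0 + 1 + 1 + 1 + 0 + 0 + 0 = 4 ≡ 0 (mod 2).
  s_3 = 0 + 1 + 1 + 1 + 1 + 1 + 0 + 0 = 5 ≡ 1 (mod 2).
  s_4 = 0 + 1 + 0 + 1 + 1 + 1 + 0 + 0 = 4 ≡ 0 (mod 2).
s = (0, 0, 1, 0)^T — this equals column 2 of H (binary 0010), so error is at position 2.
Correct: flip bit 2 of r = 001101101111000 to get c = 011101101111000.


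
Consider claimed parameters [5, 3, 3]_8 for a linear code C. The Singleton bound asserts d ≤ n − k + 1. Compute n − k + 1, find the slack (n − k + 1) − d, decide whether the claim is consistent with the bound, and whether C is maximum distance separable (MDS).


Singleton RHS = n − k + 1 = 3, slack = 0, bound satisfied, MDS.

Singleton bound: d ≤ n − k + 1.
Here n = 5, k = 3, so n − k + 1 = 3.
Given d = 3, check d ≤ 3: YES.
Slack = (n − k + 1) − d = 0.
The code is MDS (slack = 0).
Description: the claimed parameters are [5, 3, 3]_8; such a code would be MDS (meets Singleton bound).


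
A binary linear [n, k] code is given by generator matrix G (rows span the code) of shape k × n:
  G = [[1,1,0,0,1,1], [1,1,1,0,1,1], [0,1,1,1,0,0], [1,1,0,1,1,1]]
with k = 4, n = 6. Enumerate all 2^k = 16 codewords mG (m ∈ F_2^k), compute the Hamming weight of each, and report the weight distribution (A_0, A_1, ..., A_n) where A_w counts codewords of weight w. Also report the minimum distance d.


Weight distribution: A_0 = 1, A_1 = 3, A_2 = 3, A_3 = 2, A_4 = 3, A_5 = 3, A_6 = 1. Minimum distance d = 1.

Enumerate all 2^4 = 16 messages m ∈ F_2^4.
For each, compute codeword c = mG in F_2^6, then tally its weight.
  m = 0000 → c = 000000, weight = 0.
  m = 1000 → c = 110011, weight = 4.
  m = 0100 → c = 111011, weight = 5.
  m = 1100 → c = 001000, weight = 1.
  m = 0010 → c = 011100, weight = 3.
  m = 1010 → c = 101111, weight = 5.
  m = 0110 → c = 100111, weight = 4.
  m = 1110 → c = 010100, weight = 2.
  m = 0001 → c = 110111, weight = 5.
  m = 1001 → c = 000100, weight = 1.
  m = 0101 → c = 001100, weight = 2.
  m = 1101 → c = 111111, weight = 6.
  m = 0011 → c = 101011, weight = 4.
  m = 1011 → c = 011000, weight = 2.
  m = 0111 → c = 010000, weight = 1.
  m = 1111 → c = 100011, weight = 3.
Tally weights:
  weight 0: 1 codewords.
  weight 1: 3 codewords.
  weight 2: 3 codewords.
  weight 3: 2 codewords.
  weight 4: 3 codewords.
  weight 5: 3 codewords.
  weight 6: 1 codewords.
Minimum distance d = smallest w > 0 with A_w > 0 = 1.
Sanity: Σ A_w = 16 = 2^4 = 16 ✓.


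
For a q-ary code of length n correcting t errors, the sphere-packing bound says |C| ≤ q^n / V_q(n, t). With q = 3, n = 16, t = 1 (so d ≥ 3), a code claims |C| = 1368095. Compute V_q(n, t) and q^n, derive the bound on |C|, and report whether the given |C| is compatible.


V_q(n, t) = 33, q^n = 43046721, Hamming bound = 1304446, |C| = 1368095 > bound (violated).

Step 1: Compute V_q(n, t) = Σ_{j=0}^1 C(n, j) (q−1)^j.
  j = 0: C(16,0)·(2)^0 = 1·1 = 1.
  j = 1: C(16,1)·(2)^1 = 16·2 = 32.
  V_q(n, t) = 1 + 32 = 33.
Step 2: q^n = 3^16 = 43046721.
Step 3: Hamming bound ⌊q^n / V_q(n,t)⌋ = ⌊43046721/33⌋ = 1304446.
Step 4: Compare |C| = 1368095 to 1304446: violated.
The claimed |C| lies above the Hamming bound, so no 3-ary code of length 16 with d ≥ 3 can have 1368095 codewords.


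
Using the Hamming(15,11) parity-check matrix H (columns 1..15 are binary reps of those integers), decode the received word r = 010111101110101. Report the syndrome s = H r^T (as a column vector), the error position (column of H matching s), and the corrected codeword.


s = (1, 0, 0, 0)^T, error position = 8, corrected codeword c = 010111111110101

Compute s = H r^T mod 2 one row at a time:
  s_1 = 0 + 1 + 1 + 1 + 0 + 1 + 0 + 1 = 5 ≡ 1 (mod 2).
  s_2 = 1 + 1 + 1 + 1 + 0 + 1 + 0 + 1 = 6 ≡ 0 (mod 2).
  s_3 = 1 + 0 + 1 + 1 + 1 + 1 + 0 + 1 = 6 ≡ 0 (mod 2).
  s_4 = 0 + 0 + 1 + 1 + 1 + 1 + 1 + 1 = 6 ≡ 0 (mod 2).
s = (1, 0, 0, 0)^T — this equals column 8 of H (binary 1000), so error is at position 8.
Correct: flip bit 8 of r = 010111101110101 to get c = 010111111110101.


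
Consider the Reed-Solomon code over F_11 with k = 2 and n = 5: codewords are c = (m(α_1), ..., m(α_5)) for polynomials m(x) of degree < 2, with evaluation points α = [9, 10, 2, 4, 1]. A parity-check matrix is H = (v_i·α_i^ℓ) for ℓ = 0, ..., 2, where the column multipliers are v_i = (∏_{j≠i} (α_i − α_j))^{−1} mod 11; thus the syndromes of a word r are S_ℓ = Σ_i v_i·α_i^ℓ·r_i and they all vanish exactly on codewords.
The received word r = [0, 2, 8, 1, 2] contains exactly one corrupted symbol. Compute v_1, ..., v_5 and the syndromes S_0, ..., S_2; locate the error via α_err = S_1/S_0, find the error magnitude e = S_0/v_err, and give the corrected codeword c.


S = (1, 1, 1), error at position 5, error magnitude e = 7, c = [0, 2, 8, 1, 6].

Step 1: column multipliers v_i = (∏_{j≠i}(α_i − α_j))^{−1} mod 11.
  i = 1 (α = 9): (9−10)(9−2)(9−4)(9−1) = (−1)·7·5·8 = −280 ≡ 6, so v_1 = 6^{−1} = 2 (mod 11).
  i = 2 (α = 10): (10−9)(10−2)(10−4)(10−1) = 1·8·6·9 = 432 ≡ 3, so v_2 = 3^{−1} = 4 (mod 11).
  i = 3 (α = 2): (2−9)(2−10)(2−4)(2−1) = (−7)·(−8)·(−2)·1 = −112 ≡ 9, so v_3 = 9^{−1} = 5 (mod 11).
  i = 4 (α = 4): (4−9)(4−10)(4−2)(4−1) = (−5)·(−6)·2·3 = 180 ≡ 4, so v_4 = 4^{−1} = 3 (mod 11).
  i = 5 (α = 1): (1−9)(1−10)(1−2)(1−4) = (−8)·(−9)·(−1)·(−3) = 216 ≡ 7, so v_5 = 7^{−1} = 8 (mod 11).
  v = [2, 4, 5, 3, 8].
Step 2: syndromes of r = [0, 2, 8, 1, 2] (all sums mod 11).
  S_0 = Σ v_i r_i = 2·0 + 4·2 + 5·8 + 3·1 + 8·2 = 67 ≡ 1.
  S_1 = Σ v_i α_i r_i = 2·9·0 + 4·10·2 + 5·2·8 + 3·4·1 + 8·1·2 = 188 ≡ 1.
  α_i^2 mod 11 = [4, 1, 4, 5, 1].
  S_2 = Σ v_i α_i^2 r_i = 2·4·0 + 4·1·2 + 5·4·8 + 3·5·1 + 8·1·2 = 199 ≡ 1.
  S = (1, 1, 1) ≠ 0, so r is not a codeword (an error is present).
Step 3: locate the error. For a single error e at position i, S_ℓ = v_i·e·α_i^ℓ, so α_err = S_1/S_0.
  S_0^{−1} = 1^{−1} = 1 (mod 11), so α_err = 1·1 = 1 ≡ 1 = α_5. Error position i = 5.
  Consistency check: S_2/S_1 = 1·1 = 1 ≡ 1 = α_err ✓ (single-error assumption holds).
Step 4: error magnitude e = S_0/v_5 = S_0·∏_{j≠5}(α_5 − α_j) = 1·7 = 7 ≡ 7 (mod 11).
Step 5: correct position 5: c_5 = r_5 − e = 2 − 7 ≡ 6 (mod 11). Hence c = [0, 2, 8, 1, 6].
  Check: interpolating c through the α_i gives m(x) = 4 + 2·x (degree < 2) with m(α_i) = c_i for every i, so c is indeed a codeword.


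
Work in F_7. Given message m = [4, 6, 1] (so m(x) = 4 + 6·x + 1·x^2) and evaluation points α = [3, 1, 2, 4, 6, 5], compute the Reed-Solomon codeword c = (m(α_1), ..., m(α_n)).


c = [3, 4, 6, 2, 6, 3]

Message polynomial: m(x) = 4 + 6·x + 1·x^2 (mod 7).
For each evaluation point α_i, compute m(α_i) mod 7:
  α_1 = 3: Horner steps 1 → 2 → 3, so m(3) = 3.
  α_2 = 1: Horner steps 1 → 0 → 4, so m(1) = 4.
  α_3 = 2: Horner steps 1 → 1 → 6, so m(2) = 6.
  α_4 = 4: Horner steps 1 → 3 → 2, so m(4) = 2.
  α_5 = 6: Horner steps 1 → 5 → 6, so m(6) = 6.
  α_6 = 5: Horner steps 1 → 4 → 3, so m(5) = 3.
Codeword c = [3, 4, 6, 2, 6, 3] ∈ F_7^6.


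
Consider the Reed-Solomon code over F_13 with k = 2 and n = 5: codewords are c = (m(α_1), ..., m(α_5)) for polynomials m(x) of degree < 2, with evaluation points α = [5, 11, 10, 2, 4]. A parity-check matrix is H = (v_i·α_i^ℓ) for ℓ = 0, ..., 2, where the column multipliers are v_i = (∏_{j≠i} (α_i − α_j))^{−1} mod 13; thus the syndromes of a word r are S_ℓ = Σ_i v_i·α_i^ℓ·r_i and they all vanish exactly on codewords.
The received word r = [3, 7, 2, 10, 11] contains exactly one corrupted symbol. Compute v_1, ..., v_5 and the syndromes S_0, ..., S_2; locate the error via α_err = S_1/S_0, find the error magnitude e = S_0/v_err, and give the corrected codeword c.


S = (3, 6, 12), error at position 4, error magnitude e = 9, c = [3, 7, 2, 1, 11].

Step 1: column multipliers v_i = (∏_{j≠i}(α_i − α_j))^{−1} mod 13.
  i = 1 (α = 5): (5−11)(5−10)(5−2)(5−4) = (−6)·(−5)·3·1 = 90 ≡ 12, so v_1 = 12^{−1} = 12 (mod 13).
  i = 2 (α = 11): (11−5)(11−10)(11−2)(11−4) = 6·1·9·7 = 378 ≡ 1, so v_2 = 1^{−1} = 1 (mod 13).
  i = 3 (α = 10): (10−5)(10−11)(10−2)(10−4) = 5·(−1)·8·6 = −240 ≡ 7, so v_3 = 7^{−1} = 2 (mod 13).
  i = 4 (α = 2): (2−5)(2−11)(2−10)(2−4) = (−3)·(−9)·(−8)·(−2) = 432 ≡ 3, so v_4 = 3^{−1} = 9 (mod 13).
  i = 5 (α = 4): (4−5)(4−11)(4−10)(4−2) = (−1)·(−7)·(−6)·2 = −84 ≡ 7, so v_5 = 7^{−1} = 2 (mod 13).
  v = [12, 1, 2, 9, 2].
Step 2: syndromes of r = [3, 7, 2, 10, 11] (all sums mod 13).
  S_0 = Σ v_i r_i = 12·3 + 1·7 + 2·2 + 9·10 + 2·11 = 159 ≡ 3.
  S_1 = Σ v_i α_i r_i = 12·5·3 + 1·11·7 + 2·10·2 + 9·2·10 + 2·4·11 = 565 ≡ 6.
  α_i^2 mod 13 = [12, 4, 9, 4, 3].
  S_2 = Σ v_i α_i^2 r_i = 12·12·3 + 1·4·7 + 2·9·2 + 9·4·10 + 2·3·11 = 922 ≡ 12.
  S = (3, 6, 12) ≠ 0, so r is not a codeword (an error is present).
Step 3: locate the error. For a single error e at position i, S_ℓ = v_i·e·α_i^ℓ, so α_err = S_1/S_0.
  S_0^{−1} = 3^{−1} = 9 (mod 13), so α_err = 6·9 = 54 ≡ 2 = α_4. Error position i = 4.
  Consistency check: S_2/S_1 = 12·11 = 132 ≡ 2 = α_err ✓ (single-error assumption holds).
Step 4: error magnitude e = S_0/v_4 = S_0·∏_{j≠4}(α_4 − α_j) = 3·3 = 9 ≡ 9 (mod 13).
Step 5: correct position 4: c_4 = r_4 − e = 10 − 9 ≡ 1 (mod 13). Hence c = [3, 7, 2, 1, 11].
  Check: interpolating c through the α_i gives m(x) = 4 + 5·x (degree < 2) with m(α_i) = c_i for every i, so c is indeed a codeword.


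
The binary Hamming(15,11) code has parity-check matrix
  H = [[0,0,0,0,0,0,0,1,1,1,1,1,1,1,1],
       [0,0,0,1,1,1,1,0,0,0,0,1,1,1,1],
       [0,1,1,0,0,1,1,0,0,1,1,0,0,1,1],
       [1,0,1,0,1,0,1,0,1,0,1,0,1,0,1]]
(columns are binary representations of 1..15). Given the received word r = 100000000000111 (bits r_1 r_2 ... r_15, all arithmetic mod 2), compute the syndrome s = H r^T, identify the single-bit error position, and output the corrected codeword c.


s = (1, 1, 0, 1)^T, error position = 13, corrected codeword c = 100000000000011

Compute s = H r^T mod 2 one row at a time:
  s_1 = 0 + 0 + 0 + 0 + 0 + 1 + 1 + 1 = 3 ≡ 1 (mod 2).
  s_2 = 0 + 0 + 0 + 0 + 0 + 1 + 1 + 1 = 3 ≡ 1 (mod 2).
  s_3 = 0 + 0 + 0 + 0 + 0 + 0 + 1 + 1 = 2 ≡ 0 (mod 2).
  s_4 = 1 + 0 + 0 + 0 + 0 + 0 + 1 + 1 = 3 ≡ 1 (mod 2).
s = (1, 1, 0, 1)^T — this equals column 13 of H (binary 1101), so error is at position 13.
Correct: flip bit 13 of r = 100000000000111 to get c = 100000000000011.


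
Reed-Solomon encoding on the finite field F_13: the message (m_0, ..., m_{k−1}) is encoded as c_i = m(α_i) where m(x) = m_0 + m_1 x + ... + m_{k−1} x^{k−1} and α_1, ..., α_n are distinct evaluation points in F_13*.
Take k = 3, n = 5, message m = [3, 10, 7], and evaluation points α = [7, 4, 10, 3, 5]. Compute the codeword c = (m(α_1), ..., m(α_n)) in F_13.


c = [0, 12, 10, 5, 7]

Message polynomial: m(x) = 3 + 10·x + 7·x^2 (mod 13).
For each evaluation point α_i, compute m(α_i) mod 13:
  α_1 = 7: Horner steps 7 → 7 → 0, so m(7) = 0.
  α_2 = 4: Horner steps 7 → 12 → 12, so m(4) = 12.
  α_3 = 10: Horner steps 7 → 2 → 10, so m(10) = 10.
  α_4 = 3: Horner steps 7 → 5 → 5, so m(3) = 5.
  α_5 = 5: Horner steps 7 → 6 → 7, so m(5) = 7.
Codeword c = [0, 12, 10, 5, 7] ∈ F_13^5.


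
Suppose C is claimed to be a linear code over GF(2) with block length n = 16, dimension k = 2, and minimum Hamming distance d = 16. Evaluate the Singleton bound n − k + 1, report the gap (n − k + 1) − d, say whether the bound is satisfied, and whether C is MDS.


Singleton RHS = n − k + 1 = 15, slack = -1, bound violated (no such code; not MDS).

Singleton bound: d ≤ n − k + 1.
Here n = 16, k = 2, so n − k + 1 = 15.
Given d = 16, check d ≤ 15: NO.
Slack = (n − k + 1) − d = -1.
The slack is negative: d = 16 exceeds n − k + 1 = 15 by 1, so the Singleton bound is violated and no linear [16, 2, 16]_2 code can exist. In particular it is not MDS (MDS requires d = n − k + 1 exactly).
Description: the claimed parameters are [16, 2, 16]_2; such a code would be impossible (violates the Singleton bound).


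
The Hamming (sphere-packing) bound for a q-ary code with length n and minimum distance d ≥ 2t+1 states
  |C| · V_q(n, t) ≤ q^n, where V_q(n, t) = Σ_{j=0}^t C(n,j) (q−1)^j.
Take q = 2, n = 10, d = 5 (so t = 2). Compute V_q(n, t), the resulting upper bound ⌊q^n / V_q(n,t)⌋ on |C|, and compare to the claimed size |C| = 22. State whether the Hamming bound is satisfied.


V_q(n, t) = 56, q^n = 1024, Hamming bound = 18, |C| = 22 > bound (violated).

Step 1: Compute V_q(n, t) = Σ_{j=0}^2 C(n, j) (q−1)^j.
  j = 0: C(10,0)·(1)^0 = 1·1 = 1.
  j = 1: C(10,1)·(1)^1 = 10·1 = 10.
  j = 2: C(10,2)·(1)^2 = 45·1 = 45.
  V_q(n, t) = 1 + 10 + 45 = 56.
Step 2: q^n = 2^10 = 1024.
Step 3: Hamming bound ⌊q^n / V_q(n,t)⌋ = ⌊1024/56⌋ = 18.
Step 4: Compare |C| = 22 to 18: violated.
The claimed |C| lies above the Hamming bound, so no 2-ary code of length 10 with d ≥ 5 can have 22 codewords.


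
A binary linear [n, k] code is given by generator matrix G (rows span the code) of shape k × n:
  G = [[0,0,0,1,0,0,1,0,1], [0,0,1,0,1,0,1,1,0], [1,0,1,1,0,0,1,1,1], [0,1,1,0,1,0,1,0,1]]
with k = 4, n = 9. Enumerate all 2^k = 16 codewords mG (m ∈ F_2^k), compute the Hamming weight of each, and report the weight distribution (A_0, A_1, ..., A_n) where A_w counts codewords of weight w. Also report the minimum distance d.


Weight distribution: A_0 = 1, A_3 = 4, A_4 = 5, A_5 = 4, A_6 = 2. Minimum distance d = 3.

Enumerate all 2^4 = 16 messages m ∈ F_2^4.
For each, compute codeword c = mG in F_2^9, then tally its weight.
  m = 0000 → c = 000000000, weight = 0.
  m = 1000 → c = 000100101, weight = 3.
  m = 0100 → c = 001010110, weight = 4.
  m = 1100 → c = 001110011, weight = 5.
  m = 0010 → c = 101100111, weight = 6.
  m = 1010 → c = 101000010, weight = 3.
  m = 0110 → c = 100110001, weight = 4.
  m = 1110 → c = 100010100, weight = 3.
  m = 0001 → c = 011010101, weight = 5.
  m = 1001 → c = 011110000, weight = 4.
  m = 0101 → c = 010000011, weight = 3.
  m = 1101 → c = 010100110, weight = 4.
  m = 0011 → c = 110110010, weight = 5.
  m = 1011 → c = 110010111, weight = 6.
  m = 0111 → c = 111100100, weight = 5.
  m = 1111 → c = 111000001, weight = 4.
Tally weights:
  weight 0: 1 codewords.
  weight 3: 4 codewords.
  weight 4: 5 codewords.
  weight 5: 4 codewords.
  weight 6: 2 codewords.
Minimum distance d = smallest w > 0 with A_w > 0 = 3.
Sanity: Σ A_w = 16 = 2^4 = 16 ✓.


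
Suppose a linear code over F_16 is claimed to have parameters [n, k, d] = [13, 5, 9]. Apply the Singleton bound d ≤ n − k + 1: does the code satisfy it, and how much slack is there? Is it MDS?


Singleton RHS = n − k + 1 = 9, slack = 0, bound satisfied, MDS.

Singleton bound: d ≤ n − k + 1.
Here n = 13, k = 5, so n − k + 1 = 9.
Given d = 9, check d ≤ 9: YES.
Slack = (n − k + 1) − d = 0.
The code is MDS (slack = 0).
Description: the claimed parameters are [13, 5, 9]_16; such a code would be MDS (meets Singleton bound).


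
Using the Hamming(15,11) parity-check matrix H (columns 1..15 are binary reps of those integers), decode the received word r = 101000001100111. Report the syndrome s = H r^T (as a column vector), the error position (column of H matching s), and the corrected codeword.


s = (1, 1, 0, 1)^T, error position = 13, corrected codeword c = 101000001100011

Compute s = H r^T mod 2 one row at a time:
  s_1 = 0 + 1 + 1 + 0 + 0 + 1 + 1 + 1 = 5 ≡ 1 (mod 2).
  s_2 = 0 + 0 + 0 + 0 + 0 + 1 + 1 + 1 = 3 ≡ 1 (mod 2).
  s_3 = 0 + 1 + 0 + 0 + 1 + 0 + 1 + 1 = 4 ≡ 0 (mod 2).
  s_4 = 1 + 1 + 0 + 0 + 1 + 0 + 1 + 1 = 5 ≡ 1 (mod 2).
s = (1, 1, 0, 1)^T — this equals column 13 of H (binary 1101), so error is at position 13.
Correct: flip bit 13 of r = 101000001100111 to get c = 101000001100011.


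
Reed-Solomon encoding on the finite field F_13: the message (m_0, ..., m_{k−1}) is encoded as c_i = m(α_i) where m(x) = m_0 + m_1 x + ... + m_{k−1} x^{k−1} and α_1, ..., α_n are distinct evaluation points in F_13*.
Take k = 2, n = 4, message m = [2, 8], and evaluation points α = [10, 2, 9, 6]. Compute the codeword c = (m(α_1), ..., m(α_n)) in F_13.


c = [4, 5, 9, 11]

Message polynomial: m(x) = 2 + 8·x (mod 13).
For each evaluation point α_i, compute m(α_i) mod 13:
  α_1 = 10: Horner steps 8 → 4, so m(10) = 4.
  α_2 = 2: Horner steps 8 → 5, so m(2) = 5.
  α_3 = 9: Horner steps 8 → 9, so m(9) = 9.
  α_4 = 6: Horner steps 8 → 11, so m(6) = 11.
Codeword c = [4, 5, 9, 11] ∈ F_13^4.


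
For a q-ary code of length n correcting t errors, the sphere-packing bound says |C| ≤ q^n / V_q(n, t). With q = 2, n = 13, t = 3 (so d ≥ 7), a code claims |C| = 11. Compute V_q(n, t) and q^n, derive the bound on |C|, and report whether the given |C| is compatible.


V_q(n, t) = 378, q^n = 8192, Hamming bound = 21, |C| = 11 ≤ bound (satisfied).

Step 1: Compute V_q(n, t) = Σ_{j=0}^3 C(n, j) (q−1)^j.
  j = 0: C(13,0)·(1)^0 = 1·1 = 1.
  j = 1: C(13,1)·(1)^1 = 13·1 = 13.
  j = 2: C(13,2)·(1)^2 = 78·1 = 78.
  j = 3: C(13,3)·(1)^3 = 286·1 = 286.
  V_q(n, t) = 1 + 13 + 78 + 286 = 378.
Step 2: q^n = 2^13 = 8192.
Step 3: Hamming bound ⌊q^n / V_q(n,t)⌋ = ⌊8192/378⌋ = 21.
Step 4: Compare |C| = 11 to 21: satisfied.
The claimed |C| lies below the Hamming bound.


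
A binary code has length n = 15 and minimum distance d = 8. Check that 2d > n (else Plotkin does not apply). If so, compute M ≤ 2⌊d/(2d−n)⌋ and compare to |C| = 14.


Plotkin bound M ≤ 16; given |C| = 14 ≤ bound (satisfied).

Check applicability: 2d = 16, n = 15.
2d − n = 1 > 0, so Plotkin applies.
Compute d/(2d−n) = 8/1 ≈ 8.0000.
⌊d/(2d−n)⌋ = 8.
Plotkin bound: M ≤ 2·8 = 16.
Given |C| = 14, check: satisfied.
This |C| is below the Plotkin bound.


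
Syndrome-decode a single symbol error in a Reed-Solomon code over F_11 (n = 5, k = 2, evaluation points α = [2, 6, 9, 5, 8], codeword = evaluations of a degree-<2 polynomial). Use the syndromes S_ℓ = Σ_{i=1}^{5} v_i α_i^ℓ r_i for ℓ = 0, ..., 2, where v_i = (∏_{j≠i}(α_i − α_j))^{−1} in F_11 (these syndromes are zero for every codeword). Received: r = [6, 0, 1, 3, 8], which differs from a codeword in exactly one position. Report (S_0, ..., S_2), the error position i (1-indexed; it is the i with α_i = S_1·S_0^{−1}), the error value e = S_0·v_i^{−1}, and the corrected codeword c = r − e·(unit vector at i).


S = (5, 3, 4), error at position 4, error magnitude e = 7, c = [6, 0, 1, 7, 8].

Step 1: column multipliers v_i = (∏_{j≠i}(α_i − α_j))^{−1} mod 11.
  i = 1 (α = 2): (2−6)(2−9)(2−5)(2−8) = (−4)·(−7)·(−3)·(−6) = 504 ≡ 9, so v_1 = 9^{−1} = 5 (mod 11).
  i = 2 (α = 6): (6−2)(6−9)(6−5)(6−8) = 4·(−3)·1·(−2) = 24 ≡ 2, so v_2 = 2^{−1} = 6 (mod 11).
  i = 3 (α = 9): (9−2)(9−6)(9−5)(9−8) = 7·3·4·1 = 84 ≡ 7, so v_3 = 7^{−1} = 8 (mod 11).
  i = 4 (α = 5): (5−2)(5−6)(5−9)(5−8) = 3·(−1)·(−4)·(−3) = −36 ≡ 8, so v_4 = 8^{−1} = 7 (mod 11).
  i = 5 (α = 8): (8−2)(8−6)(8−9)(8−5) = 6·2·(−1)·3 = −36 ≡ 8, so v_5 = 8^{−1} = 7 (mod 11).
  v = [5, 6, 8, 7, 7].
Step 2: syndromes of r = [6, 0, 1, 3, 8] (all sums mod 11).
  S_0 = Σ v_i r_i = 5·6 + 6·0 + 8·1 + 7·3 + 7·8 = 115 ≡ 5.
  S_1 = Σ v_i α_i r_i = 5·2·6 + 6·6·0 + 8·9·1 + 7·5·3 + 7·8·8 = 685 ≡ 3.
  α_i^2 mod 11 = [4, 3, 4, 3, 9].
  S_2 = Σ v_i α_i^2 r_i = 5·4·6 + 6·3·0 + 8·4·1 + 7·3·3 + 7·9·8 = 719 ≡ 4.
  S = (5, 3, 4) ≠ 0, so r is not a codeword (an error is present).
Step 3: locate the error. For a single error e at position i, S_ℓ = v_i·e·α_i^ℓ, so α_err = S_1/S_0.
  S_0^{−1} = 5^{−1} = 9 (mod 11), so α_err = 3·9 = 27 ≡ 5 = α_4. Error position i = 4.
  Consistency check: S_2/S_1 = 4·4 = 16 ≡ 5 = α_err ✓ (single-error assumption holds).
Step 4: error magnitude e = S_0/v_4 = S_0·∏_{j≠4}(α_4 − α_j) = 5·8 = 40 ≡ 7 (mod 11).
Step 5: correct position 4: c_4 = r_4 − e = 3 − 7 ≡ 7 (mod 11). Hence c = [6, 0, 1, 7, 8].
  Check: interpolating c through the α_i gives m(x) = 9 + 4·x (degree < 2) with m(α_i) = c_i for every i, so c is indeed a codeword.
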